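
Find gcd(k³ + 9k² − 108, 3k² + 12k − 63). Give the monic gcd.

k − 3

Euclidean algorithm in ℚ[k]:
  k³ + 9k² − 108 = ((1/3)k + 5/3)(3k² + 12k − 63) + (k − 3)
  3k² + 12k − 63 = (3k + 21)(k − 3) + (0)
The last nonzero remainder k − 3 is already monic.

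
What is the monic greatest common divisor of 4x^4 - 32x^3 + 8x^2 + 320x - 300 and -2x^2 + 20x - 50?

Repeated division with remainder:
  4x^4 - 32x^3 + 8x^2 + 320x - 300 = (-2x^2 - 4x + 6)(-2x^2 + 20x - 50) + (0)
Last nonzero remainder: -2x^2 + 20x - 50. Dividing through by -2 gives the monic gcd x^2 - 10x + 25.

x^2 - 10x + 25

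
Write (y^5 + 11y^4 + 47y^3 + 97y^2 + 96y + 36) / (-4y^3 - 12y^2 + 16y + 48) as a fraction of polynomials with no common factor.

(-y^3 - 6y^2 - 11y - 6)/(4y - 8)

Euclidean algorithm in ℚ[y]:
  y^5 + 11y^4 + 47y^3 + 97y^2 + 96y + 36 = (-(1/4)y^2 - 2y - 27/4)(-4y^3 - 12y^2 + 16y + 48) + (60y^2 + 300y + 360)
  -4y^3 - 12y^2 + 16y + 48 = (-(1/15)y + 2/15)(60y^2 + 300y + 360) + (0)
Last nonzero remainder: 60y^2 + 300y + 360. Dividing through by 60 gives the monic gcd y^2 + 5y + 6.
Cancel y^2 + 5y + 6 from numerator and denominator to get the reduced form.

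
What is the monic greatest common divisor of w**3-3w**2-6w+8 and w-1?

w-1

Repeated division with remainder:
  w**3-3w**2-6w+8 = (w**2-2w-8)(w-1) + (0)
The last nonzero remainder w-1 is already monic.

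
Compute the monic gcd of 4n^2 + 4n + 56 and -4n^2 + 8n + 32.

Apply the Euclidean algorithm:
  4n^2 + 4n + 56 = (-1)(-4n^2 + 8n + 32) + (12n + 88)
  -4n^2 + 8n + 32 = (-(1/3)n + 28/9)(12n + 88) + (-2176/9)
  12n + 88 = (-(27/544)n - 99/272)(-2176/9) + (0)
The last nonzero remainder is the constant -2176/9, so the polynomials are coprime and gcd = 1.

1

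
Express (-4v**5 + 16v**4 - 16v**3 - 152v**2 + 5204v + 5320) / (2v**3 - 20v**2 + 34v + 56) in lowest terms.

Apply the Euclidean algorithm:
  -4v**5 + 16v**4 - 16v**3 - 152v**2 + 5204v + 5320 = (-2v**2 - 12v - 94)(2v**3 - 20v**2 + 34v + 56) + (-1512v**2 + 9072v + 10584)
  2v**3 - 20v**2 + 34v + 56 = (-(1/756)v + 1/189)(-1512v**2 + 9072v + 10584) + (0)
Last nonzero remainder: -1512v**2 + 9072v + 10584. Dividing through by -1512 gives the monic gcd v**2 - 6v - 7.
Cancel v**2 - 6v - 7 from numerator and denominator to get the reduced form.

(-2v**3 - 4v**2 - 46v - 380)/(v - 4)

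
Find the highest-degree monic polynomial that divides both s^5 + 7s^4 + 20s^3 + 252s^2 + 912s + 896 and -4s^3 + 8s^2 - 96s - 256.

s^3 - 2s^2 + 24s + 64

Repeated division with remainder:
  s^5 + 7s^4 + 20s^3 + 252s^2 + 912s + 896 = (-(1/4)s^2 - (9/4)s - 7/2)(-4s^3 + 8s^2 - 96s - 256) + (0)
Last nonzero remainder: -4s^3 + 8s^2 - 96s - 256. Dividing through by -4 gives the monic gcd s^3 - 2s^2 + 24s + 64.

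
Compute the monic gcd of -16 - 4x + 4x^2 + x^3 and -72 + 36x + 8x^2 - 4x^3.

Repeated division with remainder:
  x^3 + 4x^2 - 4x - 16 = (-1/4)(-4x^3 + 8x^2 + 36x - 72) + (6x^2 + 5x - 34)
  -4x^3 + 8x^2 + 36x - 72 = (-(2/3)x + 17/9)(6x^2 + 5x - 34) + ((35/9)x - 70/9)
  6x^2 + 5x - 34 = ((54/35)x + 153/35)((35/9)x - 70/9) + (0)
Last nonzero remainder: (35/9)x - 70/9. Dividing through by 35/9 gives the monic gcd x - 2.

-2 + x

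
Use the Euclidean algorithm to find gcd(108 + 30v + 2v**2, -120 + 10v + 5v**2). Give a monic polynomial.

Repeated division with remainder:
  2v**2 + 30v + 108 = (2/5)(5v**2 + 10v - 120) + (26v + 156)
  5v**2 + 10v - 120 = ((5/26)v - 10/13)(26v + 156) + (0)
Last nonzero remainder: 26v + 156. Dividing through by 26 gives the monic gcd v + 6.

6 + v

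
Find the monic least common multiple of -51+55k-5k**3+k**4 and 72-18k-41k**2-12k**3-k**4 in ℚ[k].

-1224+810k+499k**2-65k**3-26k**4+5k**5+k**6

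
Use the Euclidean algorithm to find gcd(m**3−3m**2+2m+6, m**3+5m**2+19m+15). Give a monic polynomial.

m+1

By polynomial division,
  m**3−3m**2+2m+6 = (m**3+5m**2+19m+15) + (−8m**2−17m−9)
  m**3+5m**2+19m+15 = (−(1/8)m−23/64)(−8m**2−17m−9) + ((753/64)m+753/64)
  −8m**2−17m−9 = (−(512/753)m−192/251)((753/64)m+753/64) + (0)
Last nonzero remainder: (753/64)m+753/64. Dividing through by 753/64 gives the monic gcd m+1.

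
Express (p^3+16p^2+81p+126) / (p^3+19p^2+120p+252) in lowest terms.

By polynomial division,
  p^3+16p^2+81p+126 = (p^3+19p^2+120p+252) + (−3p^2−39p−126)
  p^3+19p^2+120p+252 = (−(1/3)p−2)(−3p^2−39p−126) + (0)
Last nonzero remainder: −3p^2−39p−126. Dividing through by −3 gives the monic gcd p^2+13p+42.
Cancel p^2+13p+42 from numerator and denominator to get the reduced form.

(p+3)/(p+6)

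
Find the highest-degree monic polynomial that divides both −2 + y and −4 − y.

1

By polynomial division,
  y − 2 = (−1)(−y − 4) + (−6)
  −y − 4 = ((1/6)y + 2/3)(−6) + (0)
The last nonzero remainder is the constant −6, so the polynomials are coprime and gcd = 1.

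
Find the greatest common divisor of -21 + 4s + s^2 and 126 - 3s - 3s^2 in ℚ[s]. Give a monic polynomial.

Euclidean algorithm in ℚ[s]:
  s^2 + 4s - 21 = (-1/3)(-3s^2 - 3s + 126) + (3s + 21)
  -3s^2 - 3s + 126 = (-s + 6)(3s + 21) + (0)
Last nonzero remainder: 3s + 21. Dividing through by 3 gives the monic gcd s + 7.

7 + s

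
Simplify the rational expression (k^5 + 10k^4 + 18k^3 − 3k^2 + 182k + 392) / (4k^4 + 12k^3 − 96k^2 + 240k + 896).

Apply the Euclidean algorithm:
  k^5 + 10k^4 + 18k^3 − 3k^2 + 182k + 392 = ((1/4)k + 7/4)(4k^4 + 12k^3 − 96k^2 + 240k + 896) + (21k^3 + 105k^2 − 462k − 1176)
  4k^4 + 12k^3 − 96k^2 + 240k + 896 = ((4/21)k − 8/21)(21k^3 + 105k^2 − 462k − 1176) + (32k^2 + 288k + 448)
  21k^3 + 105k^2 − 462k − 1176 = ((21/32)k − 21/8)(32k^2 + 288k + 448) + (0)
Last nonzero remainder: 32k^2 + 288k + 448. Dividing through by 32 gives the monic gcd k^2 + 9k + 14.
Cancel k^2 + 9k + 14 from numerator and denominator to get the reduced form.

(k^3 + k^2 − 5k + 28)/(4k^2 − 24k + 64)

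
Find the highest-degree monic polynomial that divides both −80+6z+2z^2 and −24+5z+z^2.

By polynomial division,
  2z^2+6z−80 = (2)(z^2+5z−24) + (−4z−32)
  z^2+5z−24 = (−(1/4)z+3/4)(−4z−32) + (0)
Last nonzero remainder: −4z−32. Dividing through by −4 gives the monic gcd z+8.

8+z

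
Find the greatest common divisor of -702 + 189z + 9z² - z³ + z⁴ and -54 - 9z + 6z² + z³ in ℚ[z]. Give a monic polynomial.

-18 + 3z + z²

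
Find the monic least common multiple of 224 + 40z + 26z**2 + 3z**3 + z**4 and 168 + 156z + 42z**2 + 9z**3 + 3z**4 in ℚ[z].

896 + 1056z + 488z**2 + 156z**3 + 42z**4 + 7z**5 + z**6

Repeated division with remainder:
  z**4 + 3z**3 + 26z**2 + 40z + 224 = (1/3)(3z**4 + 9z**3 + 42z**2 + 156z + 168) + (12z**2 - 12z + 168)
  3z**4 + 9z**3 + 42z**2 + 156z + 168 = ((1/4)z**2 + z + 1)(12z**2 - 12z + 168) + (0)
Last nonzero remainder: 12z**2 - 12z + 168. Dividing through by 12 gives the monic gcd z**2 - z + 14.
Then lcm(f, g) = f·g / gcd(f, g); expanding and making the result monic gives the answer.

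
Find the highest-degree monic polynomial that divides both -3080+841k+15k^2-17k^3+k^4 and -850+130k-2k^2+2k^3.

-5+k

Euclidean algorithm in ℚ[k]:
  k^4-17k^3+15k^2+841k-3080 = ((1/2)k-8)(2k^3-2k^2+130k-850) + (-66k^2+2306k-9880)
  2k^3-2k^2+130k-850 = (-(1/33)k-1120/1089)(-66k^2+2306k-9880) + ((2398250/1089)k-11991250/1089)
  -66k^2+2306k-9880 = (-(35937/1199125)k+1075932/1199125)((2398250/1089)k-11991250/1089) + (0)
Last nonzero remainder: (2398250/1089)k-11991250/1089. Dividing through by 2398250/1089 gives the monic gcd k-5.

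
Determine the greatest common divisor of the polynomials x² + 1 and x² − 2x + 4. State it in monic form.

By polynomial division,
  x² + 1 = (x² − 2x + 4) + (2x − 3)
  x² − 2x + 4 = ((1/2)x − 1/4)(2x − 3) + (13/4)
  2x − 3 = ((8/13)x − 12/13)(13/4) + (0)
The last nonzero remainder is the constant 13/4, so the polynomials are coprime and gcd = 1.

1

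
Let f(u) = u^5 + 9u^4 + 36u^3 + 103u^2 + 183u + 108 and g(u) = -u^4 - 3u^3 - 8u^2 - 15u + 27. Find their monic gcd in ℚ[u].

Euclidean algorithm in ℚ[u]:
  u^5 + 9u^4 + 36u^3 + 103u^2 + 183u + 108 = (-u - 6)(-u^4 - 3u^3 - 8u^2 - 15u + 27) + (10u^3 + 40u^2 + 120u + 270)
  -u^4 - 3u^3 - 8u^2 - 15u + 27 = (-(1/10)u + 1/10)(10u^3 + 40u^2 + 120u + 270) + (0)
Last nonzero remainder: 10u^3 + 40u^2 + 120u + 270. Dividing through by 10 gives the monic gcd u^3 + 4u^2 + 12u + 27.

u^3 + 4u^2 + 12u + 27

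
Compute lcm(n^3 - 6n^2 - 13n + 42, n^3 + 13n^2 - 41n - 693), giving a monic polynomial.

n^5 + 14n^4 - 34n^3 - 812n^2 - 447n + 4158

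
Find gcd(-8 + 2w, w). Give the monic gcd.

1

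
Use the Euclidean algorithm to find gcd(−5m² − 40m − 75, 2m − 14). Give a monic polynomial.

1

Euclidean algorithm in ℚ[m]:
  −5m² − 40m − 75 = (−(5/2)m − 75/2)(2m − 14) + (−600)
  2m − 14 = (−(1/300)m + 7/300)(−600) + (0)
The last nonzero remainder is the constant −600, so the polynomials are coprime and gcd = 1.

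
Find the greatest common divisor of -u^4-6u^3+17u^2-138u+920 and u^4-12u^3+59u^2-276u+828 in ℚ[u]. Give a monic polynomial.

u^2+23

By polynomial division,
  -u^4-6u^3+17u^2-138u+920 = (-1)(u^4-12u^3+59u^2-276u+828) + (-18u^3+76u^2-414u+1748)
  u^4-12u^3+59u^2-276u+828 = (-(1/18)u+35/81)(-18u^3+76u^2-414u+1748) + ((256/81)u^2+5888/81)
  -18u^3+76u^2-414u+1748 = (-(729/128)u+1539/64)((256/81)u^2+5888/81) + (0)
Last nonzero remainder: (256/81)u^2+5888/81. Dividing through by 256/81 gives the monic gcd u^2+23.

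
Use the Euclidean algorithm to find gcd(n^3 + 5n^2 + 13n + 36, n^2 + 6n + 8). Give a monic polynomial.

n + 4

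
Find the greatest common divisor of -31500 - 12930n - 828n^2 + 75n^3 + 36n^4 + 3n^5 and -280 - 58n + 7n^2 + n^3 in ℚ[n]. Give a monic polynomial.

-70 + 3n + n^2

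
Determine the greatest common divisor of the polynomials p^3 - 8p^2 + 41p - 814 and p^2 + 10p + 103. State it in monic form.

1

By polynomial division,
  p^3 - 8p^2 + 41p - 814 = (p - 18)(p^2 + 10p + 103) + (118p + 1040)
  p^2 + 10p + 103 = ((1/118)p + 35/3481)(118p + 1040) + (322143/3481)
  118p + 1040 = ((410758/322143)p + 3620240/322143)(322143/3481) + (0)
The last nonzero remainder is the constant 322143/3481, so the polynomials are coprime and gcd = 1.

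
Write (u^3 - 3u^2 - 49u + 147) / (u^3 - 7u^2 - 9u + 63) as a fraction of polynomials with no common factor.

Euclidean algorithm in ℚ[u]:
  u^3 - 3u^2 - 49u + 147 = (u^3 - 7u^2 - 9u + 63) + (4u^2 - 40u + 84)
  u^3 - 7u^2 - 9u + 63 = ((1/4)u + 3/4)(4u^2 - 40u + 84) + (0)
Last nonzero remainder: 4u^2 - 40u + 84. Dividing through by 4 gives the monic gcd u^2 - 10u + 21.
Cancel u^2 - 10u + 21 from numerator and denominator to get the reduced form.

(u + 7)/(u + 3)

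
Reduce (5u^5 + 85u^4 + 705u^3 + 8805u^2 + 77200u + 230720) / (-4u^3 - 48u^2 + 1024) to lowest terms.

Apply the Euclidean algorithm:
  5u^5 + 85u^4 + 705u^3 + 8805u^2 + 77200u + 230720 = (-(5/4)u^2 - (25/4)u - 405/4)(-4u^3 - 48u^2 + 1024) + (5225u^2 + 83600u + 334400)
  -4u^3 - 48u^2 + 1024 = (-(4/5225)u + 16/5225)(5225u^2 + 83600u + 334400) + (0)
Last nonzero remainder: 5225u^2 + 83600u + 334400. Dividing through by 5225 gives the monic gcd u^2 + 16u + 64.
Cancel u^2 + 16u + 64 from numerator and denominator to get the reduced form.

(-5u^3 - 5u^2 - 305u - 3605)/(4u - 16)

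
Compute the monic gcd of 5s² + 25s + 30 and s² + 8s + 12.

Repeated division with remainder:
  5s² + 25s + 30 = (5)(s² + 8s + 12) + (-15s - 30)
  s² + 8s + 12 = (-(1/15)s - 2/5)(-15s - 30) + (0)
Last nonzero remainder: -15s - 30. Dividing through by -15 gives the monic gcd s + 2.

s + 2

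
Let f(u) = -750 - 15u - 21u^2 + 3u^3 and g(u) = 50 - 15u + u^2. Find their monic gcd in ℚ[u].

-10 + u

Apply the Euclidean algorithm:
  3u^3 - 21u^2 - 15u - 750 = (3u + 24)(u^2 - 15u + 50) + (195u - 1950)
  u^2 - 15u + 50 = ((1/195)u - 1/39)(195u - 1950) + (0)
Last nonzero remainder: 195u - 1950. Dividing through by 195 gives the monic gcd u - 10.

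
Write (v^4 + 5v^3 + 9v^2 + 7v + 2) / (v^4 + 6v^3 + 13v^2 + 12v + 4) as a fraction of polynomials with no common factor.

(v + 1)/(v + 2)

Euclidean algorithm in ℚ[v]:
  v^4 + 5v^3 + 9v^2 + 7v + 2 = (v^4 + 6v^3 + 13v^2 + 12v + 4) + (−v^3 − 4v^2 − 5v − 2)
  v^4 + 6v^3 + 13v^2 + 12v + 4 = (−v − 2)(−v^3 − 4v^2 − 5v − 2) + (0)
Last nonzero remainder: −v^3 − 4v^2 − 5v − 2. Dividing through by −1 gives the monic gcd v^3 + 4v^2 + 5v + 2.
Cancel v^3 + 4v^2 + 5v + 2 from numerator and denominator to get the reduced form.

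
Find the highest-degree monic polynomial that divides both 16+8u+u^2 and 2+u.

1

Apply the Euclidean algorithm:
  u^2+8u+16 = (u+6)(u+2) + (4)
  u+2 = ((1/4)u+1/2)(4) + (0)
The last nonzero remainder is the constant 4, so the polynomials are coprime and gcd = 1.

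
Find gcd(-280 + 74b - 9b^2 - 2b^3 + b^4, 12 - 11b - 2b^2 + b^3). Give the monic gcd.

-4 + b

Euclidean algorithm in ℚ[b]:
  b^4 - 2b^3 - 9b^2 + 74b - 280 = (b)(b^3 - 2b^2 - 11b + 12) + (2b^2 + 62b - 280)
  b^3 - 2b^2 - 11b + 12 = ((1/2)b - 33/2)(2b^2 + 62b - 280) + (1152b - 4608)
  2b^2 + 62b - 280 = ((1/576)b + 35/576)(1152b - 4608) + (0)
Last nonzero remainder: 1152b - 4608. Dividing through by 1152 gives the monic gcd b - 4.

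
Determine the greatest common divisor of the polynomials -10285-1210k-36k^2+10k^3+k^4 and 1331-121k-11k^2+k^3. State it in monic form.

-121+k^2

By polynomial division,
  k^4+10k^3-36k^2-1210k-10285 = (k+21)(k^3-11k^2-121k+1331) + (316k^2-38236)
  k^3-11k^2-121k+1331 = ((1/316)k-11/316)(316k^2-38236) + (0)
Last nonzero remainder: 316k^2-38236. Dividing through by 316 gives the monic gcd k^2-121.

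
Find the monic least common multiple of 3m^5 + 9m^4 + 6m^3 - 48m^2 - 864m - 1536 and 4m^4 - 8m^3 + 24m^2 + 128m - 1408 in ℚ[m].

Apply the Euclidean algorithm:
  3m^5 + 9m^4 + 6m^3 - 48m^2 - 864m - 1536 = ((3/4)m + 15/4)(4m^4 - 8m^3 + 24m^2 + 128m - 1408) + (18m^3 - 234m^2 - 288m + 3744)
  4m^4 - 8m^3 + 24m^2 + 128m - 1408 = ((2/9)m + 22/9)(18m^3 - 234m^2 - 288m + 3744) + (660m^2 - 10560)
  18m^3 - 234m^2 - 288m + 3744 = ((3/110)m - 39/110)(660m^2 - 10560) + (0)
Last nonzero remainder: 660m^2 - 10560. Dividing through by 660 gives the monic gcd m^2 - 16.
Then lcm(f, g) = f·g / gcd(f, g); expanding and making the result monic gives the answer.

m^7 + m^6 + 18m^5 + 46m^4 - 212m^3 - 288m^2 - 5312m - 11264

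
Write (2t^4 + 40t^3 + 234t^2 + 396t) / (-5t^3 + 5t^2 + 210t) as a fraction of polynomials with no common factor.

(-2t^2 - 28t - 66)/(5t - 35)

By polynomial division,
  2t^4 + 40t^3 + 234t^2 + 396t = (-(2/5)t - 42/5)(-5t^3 + 5t^2 + 210t) + (360t^2 + 2160t)
  -5t^3 + 5t^2 + 210t = (-(1/72)t + 7/72)(360t^2 + 2160t) + (0)
Last nonzero remainder: 360t^2 + 2160t. Dividing through by 360 gives the monic gcd t^2 + 6t.
Cancel t^2 + 6t from numerator and denominator to get the reduced form.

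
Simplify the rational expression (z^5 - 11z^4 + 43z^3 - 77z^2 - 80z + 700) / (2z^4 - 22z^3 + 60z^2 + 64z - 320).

Apply the Euclidean algorithm:
  z^5 - 11z^4 + 43z^3 - 77z^2 - 80z + 700 = ((1/2)z)(2z^4 - 22z^3 + 60z^2 + 64z - 320) + (13z^3 - 109z^2 + 80z + 700)
  2z^4 - 22z^3 + 60z^2 + 64z - 320 = ((2/13)z - 68/169)(13z^3 - 109z^2 + 80z + 700) + ((648/169)z^2 - (1944/169)z - 6480/169)
  13z^3 - 109z^2 + 80z + 700 = ((2197/648)z - 5915/324)((648/169)z^2 - (1944/169)z - 6480/169) + (0)
Last nonzero remainder: (648/169)z^2 - (1944/169)z - 6480/169. Dividing through by 648/169 gives the monic gcd z^2 - 3z - 10.
Cancel z^2 - 3z - 10 from numerator and denominator to get the reduced form.

(z^3 - 8z^2 + 29z - 70)/(2z^2 - 16z + 32)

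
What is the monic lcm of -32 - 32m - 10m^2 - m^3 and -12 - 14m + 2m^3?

-96 - 160m - 62m^2 + 9m^3 + 8m^4 + m^5

Apply the Euclidean algorithm:
  -m^3 - 10m^2 - 32m - 32 = (-1/2)(2m^3 - 14m - 12) + (-10m^2 - 39m - 38)
  2m^3 - 14m - 12 = (-(1/5)m + 39/50)(-10m^2 - 39m - 38) + ((441/50)m + 441/25)
  -10m^2 - 39m - 38 = (-(500/441)m - 950/441)((441/50)m + 441/25) + (0)
Last nonzero remainder: (441/50)m + 441/25. Dividing through by 441/50 gives the monic gcd m + 2.
Then lcm(f, g) = f·g / gcd(f, g); expanding and making the result monic gives the answer.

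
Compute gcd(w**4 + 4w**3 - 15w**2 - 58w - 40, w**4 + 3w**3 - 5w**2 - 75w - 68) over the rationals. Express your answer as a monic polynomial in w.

w**2 - 3w - 4

Euclidean algorithm in ℚ[w]:
  w**4 + 4w**3 - 15w**2 - 58w - 40 = (w**4 + 3w**3 - 5w**2 - 75w - 68) + (w**3 - 10w**2 + 17w + 28)
  w**4 + 3w**3 - 5w**2 - 75w - 68 = (w + 13)(w**3 - 10w**2 + 17w + 28) + (108w**2 - 324w - 432)
  w**3 - 10w**2 + 17w + 28 = ((1/108)w - 7/108)(108w**2 - 324w - 432) + (0)
Last nonzero remainder: 108w**2 - 324w - 432. Dividing through by 108 gives the monic gcd w**2 - 3w - 4.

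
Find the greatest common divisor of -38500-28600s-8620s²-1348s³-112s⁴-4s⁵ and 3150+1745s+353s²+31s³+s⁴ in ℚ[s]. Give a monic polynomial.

Euclidean algorithm in ℚ[s]:
  -4s⁵-112s⁴-1348s³-8620s²-28600s-38500 = (-4s+12)(s⁴+31s³+353s²+1745s+3150) + (-308s³-5876s²-36940s-76300)
  s⁴+31s³+353s²+1745s+3150 = (-(1/308)s-459/11858)(-308s³-5876s²-36940s-76300) + ((33300/5929)s²+(399600/5929)s+166500/847)
  -308s³-5876s²-36940s-76300 = (-(456533/8325)s-646261/1665)((33300/5929)s²+(399600/5929)s+166500/847) + (0)
Last nonzero remainder: (33300/5929)s²+(399600/5929)s+166500/847. Dividing through by 33300/5929 gives the monic gcd s²+12s+35.

35+12s+s²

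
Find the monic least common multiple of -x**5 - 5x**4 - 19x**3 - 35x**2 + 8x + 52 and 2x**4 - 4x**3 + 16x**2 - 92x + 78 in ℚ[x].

x**6 + 2x**5 + 4x**4 - 22x**3 - 113x**2 - 28x + 156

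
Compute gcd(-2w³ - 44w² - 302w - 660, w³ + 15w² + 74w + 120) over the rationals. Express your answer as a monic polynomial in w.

w² + 11w + 30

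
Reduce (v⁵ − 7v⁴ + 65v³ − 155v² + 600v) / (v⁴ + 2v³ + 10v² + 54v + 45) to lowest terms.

(v³ − 5v² + 40v)/(v² + 4v + 3)

Apply the Euclidean algorithm:
  v⁵ − 7v⁴ + 65v³ − 155v² + 600v = (v − 9)(v⁴ + 2v³ + 10v² + 54v + 45) + (73v³ − 119v² + 1041v + 405)
  v⁴ + 2v³ + 10v² + 54v + 45 = ((1/73)v + 265/5329)(73v³ − 119v² + 1041v + 405) + ((8832/5329)v² − (17664/5329)v + 132480/5329)
  73v³ − 119v² + 1041v + 405 = ((389017/8832)v + 47961/2944)((8832/5329)v² − (17664/5329)v + 132480/5329) + (0)
Last nonzero remainder: (8832/5329)v² − (17664/5329)v + 132480/5329. Dividing through by 8832/5329 gives the monic gcd v² − 2v + 15.
Cancel v² − 2v + 15 from numerator and denominator to get the reduced form.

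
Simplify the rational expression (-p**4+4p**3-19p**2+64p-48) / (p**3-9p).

(-p**3+p**2-16p+16)/(p**2+3p)

Apply the Euclidean algorithm:
  -p**4+4p**3-19p**2+64p-48 = (-p+4)(p**3-9p) + (-28p**2+100p-48)
  p**3-9p = (-(1/28)p-25/196)(-28p**2+100p-48) + ((100/49)p-300/49)
  -28p**2+100p-48 = (-(343/25)p+196/25)((100/49)p-300/49) + (0)
Last nonzero remainder: (100/49)p-300/49. Dividing through by 100/49 gives the monic gcd p-3.
Cancel p-3 from numerator and denominator to get the reduced form.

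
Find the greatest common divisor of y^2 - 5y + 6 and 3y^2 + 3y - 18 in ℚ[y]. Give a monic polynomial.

y - 2

Apply the Euclidean algorithm:
  y^2 - 5y + 6 = (1/3)(3y^2 + 3y - 18) + (-6y + 12)
  3y^2 + 3y - 18 = (-(1/2)y - 3/2)(-6y + 12) + (0)
Last nonzero remainder: -6y + 12. Dividing through by -6 gives the monic gcd y - 2.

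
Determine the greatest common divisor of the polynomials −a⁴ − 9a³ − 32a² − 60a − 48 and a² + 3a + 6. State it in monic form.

a² + 3a + 6

By polynomial division,
  −a⁴ − 9a³ − 32a² − 60a − 48 = (−a² − 6a − 8)(a² + 3a + 6) + (0)
The last nonzero remainder a² + 3a + 6 is already monic.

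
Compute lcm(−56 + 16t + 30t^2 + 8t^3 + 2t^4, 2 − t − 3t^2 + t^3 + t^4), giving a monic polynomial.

28 − 8t − 43t^2 + 4t^3 + 14t^4 + 4t^5 + t^6

Euclidean algorithm in ℚ[t]:
  2t^4 + 8t^3 + 30t^2 + 16t − 56 = (2)(t^4 + t^3 − 3t^2 − t + 2) + (6t^3 + 36t^2 + 18t − 60)
  t^4 + t^3 − 3t^2 − t + 2 = ((1/6)t − 5/6)(6t^3 + 36t^2 + 18t − 60) + (24t^2 + 24t − 48)
  6t^3 + 36t^2 + 18t − 60 = ((1/4)t + 5/4)(24t^2 + 24t − 48) + (0)
Last nonzero remainder: 24t^2 + 24t − 48. Dividing through by 24 gives the monic gcd t^2 + t − 2.
Then lcm(f, g) = f·g / gcd(f, g); expanding and making the result monic gives the answer.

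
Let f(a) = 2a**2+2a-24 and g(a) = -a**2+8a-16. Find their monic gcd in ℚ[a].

1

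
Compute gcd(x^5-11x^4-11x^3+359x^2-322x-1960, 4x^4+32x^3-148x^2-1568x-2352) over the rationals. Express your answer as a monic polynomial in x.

Repeated division with remainder:
  x^5-11x^4-11x^3+359x^2-322x-1960 = ((1/4)x-19/4)(4x^4+32x^3-148x^2-1568x-2352) + (178x^3+48x^2-7182x-13132)
  4x^4+32x^3-148x^2-1568x-2352 = ((2/89)x+1376/7921)(178x^3+48x^2-7182x-13132) + ((40040/7921)x^2-(200200/7921)x-560560/7921)
  178x^3+48x^2-7182x-13132 = ((704969/20020)x+530707/2860)((40040/7921)x^2-(200200/7921)x-560560/7921) + (0)
Last nonzero remainder: (40040/7921)x^2-(200200/7921)x-560560/7921. Dividing through by 40040/7921 gives the monic gcd x^2-5x-14.

x^2-5x-14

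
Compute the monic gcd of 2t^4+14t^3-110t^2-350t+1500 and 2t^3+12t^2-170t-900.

Euclidean algorithm in ℚ[t]:
  2t^4+14t^3-110t^2-350t+1500 = (t+1)(2t^3+12t^2-170t-900) + (48t^2+720t+2400)
  2t^3+12t^2-170t-900 = ((1/24)t-3/8)(48t^2+720t+2400) + (0)
Last nonzero remainder: 48t^2+720t+2400. Dividing through by 48 gives the monic gcd t^2+15t+50.

t^2+15t+50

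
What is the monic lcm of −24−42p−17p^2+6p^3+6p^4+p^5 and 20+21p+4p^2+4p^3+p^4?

By polynomial division,
  p^5+6p^4+6p^3−17p^2−42p−24 = (p+2)(p^4+4p^3+4p^2+21p+20) + (−6p^3−46p^2−104p−64)
  p^4+4p^3+4p^2+21p+20 = (−(1/6)p+11/18)(−6p^3−46p^2−104p−64) + ((133/9)p^2+(665/9)p+532/9)
  −6p^3−46p^2−104p−64 = (−(54/133)p−144/133)((133/9)p^2+(665/9)p+532/9) + (0)
Last nonzero remainder: (133/9)p^2+(665/9)p+532/9. Dividing through by 133/9 gives the monic gcd p^2+5p+4.
Then lcm(f, g) = f·g / gcd(f, g); expanding and making the result monic gives the answer.

−120−186p−67p^2+5p^3+7p^4+5p^5+5p^6+p^7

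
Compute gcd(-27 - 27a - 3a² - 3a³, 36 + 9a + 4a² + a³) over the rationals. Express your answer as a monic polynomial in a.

9 + a²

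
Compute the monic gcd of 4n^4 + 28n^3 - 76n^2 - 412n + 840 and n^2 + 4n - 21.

n^2 + 4n - 21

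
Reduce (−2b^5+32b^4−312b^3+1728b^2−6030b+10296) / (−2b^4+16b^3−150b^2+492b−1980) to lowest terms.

(b^3−10b^2+63b−156)/(b^2−2b+30)

Euclidean algorithm in ℚ[b]:
  −2b^5+32b^4−312b^3+1728b^2−6030b+10296 = (b−8)(−2b^4+16b^3−150b^2+492b−1980) + (−34b^3+36b^2−114b−5544)
  −2b^4+16b^3−150b^2+492b−1980 = ((1/17)b−118/289)(−34b^3+36b^2−114b−5544) + (−(37164/289)b^2+(222984/289)b−1226412/289)
  −34b^3+36b^2−114b−5544 = ((4913/18582)b+4046/3097)(−(37164/289)b^2+(222984/289)b−1226412/289) + (0)
Last nonzero remainder: −(37164/289)b^2+(222984/289)b−1226412/289. Dividing through by −37164/289 gives the monic gcd b^2−6b+33.
Cancel b^2−6b+33 from numerator and denominator to get the reduced form.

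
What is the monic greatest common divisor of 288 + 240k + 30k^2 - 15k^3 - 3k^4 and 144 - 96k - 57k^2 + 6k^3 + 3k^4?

-48 - 16k + 3k^2 + k^3

By polynomial division,
  -3k^4 - 15k^3 + 30k^2 + 240k + 288 = (-1)(3k^4 + 6k^3 - 57k^2 - 96k + 144) + (-9k^3 - 27k^2 + 144k + 432)
  3k^4 + 6k^3 - 57k^2 - 96k + 144 = (-(1/3)k + 1/3)(-9k^3 - 27k^2 + 144k + 432) + (0)
Last nonzero remainder: -9k^3 - 27k^2 + 144k + 432. Dividing through by -9 gives the monic gcd k^3 + 3k^2 - 16k - 48.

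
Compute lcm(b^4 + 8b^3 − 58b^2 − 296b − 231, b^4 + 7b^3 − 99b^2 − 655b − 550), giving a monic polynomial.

b^6 + 3b^5 − 148b^4 − 406b^3 + 4149b^2 + 15955b + 11550

By polynomial division,
  b^4 + 8b^3 − 58b^2 − 296b − 231 = (b^4 + 7b^3 − 99b^2 − 655b − 550) + (b^3 + 41b^2 + 359b + 319)
  b^4 + 7b^3 − 99b^2 − 655b − 550 = (b − 34)(b^3 + 41b^2 + 359b + 319) + (936b^2 + 11232b + 10296)
  b^3 + 41b^2 + 359b + 319 = ((1/936)b + 29/936)(936b^2 + 11232b + 10296) + (0)
Last nonzero remainder: 936b^2 + 11232b + 10296. Dividing through by 936 gives the monic gcd b^2 + 12b + 11.
Then lcm(f, g) = f·g / gcd(f, g); expanding and making the result monic gives the answer.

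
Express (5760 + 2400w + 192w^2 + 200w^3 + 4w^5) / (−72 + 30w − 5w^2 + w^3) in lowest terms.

By polynomial division,
  4w^5 + 200w^3 + 192w^2 + 2400w + 5760 = (4w^2 + 20w + 180)(w^3 − 5w^2 + 30w − 72) + (780w^2 − 1560w + 18720)
  w^3 − 5w^2 + 30w − 72 = ((1/780)w − 1/260)(780w^2 − 1560w + 18720) + (0)
Last nonzero remainder: 780w^2 − 1560w + 18720. Dividing through by 780 gives the monic gcd w^2 − 2w + 24.
Cancel w^2 − 2w + 24 from numerator and denominator to get the reduced form.

(240 + 120w + 8w^2 + 4w^3)/(−3 + w)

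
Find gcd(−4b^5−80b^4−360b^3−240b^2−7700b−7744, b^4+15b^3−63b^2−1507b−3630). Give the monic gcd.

By polynomial division,
  −4b^5−80b^4−360b^3−240b^2−7700b−7744 = (−4b−20)(b^4+15b^3−63b^2−1507b−3630) + (−312b^3−7528b^2−52360b−80344)
  b^4+15b^3−63b^2−1507b−3630 = (−(1/312)b+89/3042)(−312b^3−7528b^2−52360b−80344) + (−(16082/1521)b^2−(353804/1521)b−1945922/1521)
  −312b^3−7528b^2−52360b−80344 = ((237276/8041)b+504972/8041)(−(16082/1521)b^2−(353804/1521)b−1945922/1521) + (0)
Last nonzero remainder: −(16082/1521)b^2−(353804/1521)b−1945922/1521. Dividing through by −16082/1521 gives the monic gcd b^2+22b+121.

b^2+22b+121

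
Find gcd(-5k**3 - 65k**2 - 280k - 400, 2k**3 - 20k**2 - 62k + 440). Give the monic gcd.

By polynomial division,
  -5k**3 - 65k**2 - 280k - 400 = (-5/2)(2k**3 - 20k**2 - 62k + 440) + (-115k**2 - 435k + 700)
  2k**3 - 20k**2 - 62k + 440 = (-(2/115)k + 634/2645)(-115k**2 - 435k + 700) + ((28800/529)k + 144000/529)
  -115k**2 - 435k + 700 = (-(12167/5760)k + 3703/1440)((28800/529)k + 144000/529) + (0)
Last nonzero remainder: (28800/529)k + 144000/529. Dividing through by 28800/529 gives the monic gcd k + 5.

k + 5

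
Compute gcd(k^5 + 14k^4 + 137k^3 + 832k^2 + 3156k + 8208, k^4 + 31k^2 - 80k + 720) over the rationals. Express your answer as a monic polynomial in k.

k^2 + 5k + 36

By polynomial division,
  k^5 + 14k^4 + 137k^3 + 832k^2 + 3156k + 8208 = (k + 14)(k^4 + 31k^2 - 80k + 720) + (106k^3 + 478k^2 + 3556k - 1872)
  k^4 + 31k^2 - 80k + 720 = ((1/106)k - 239/5618)(106k^3 + 478k^2 + 3556k - 1872) + ((49966/2809)k^2 + (249830/2809)k + 1798776/2809)
  106k^3 + 478k^2 + 3556k - 1872 = ((148877/24983)k - 73034/24983)((49966/2809)k^2 + (249830/2809)k + 1798776/2809) + (0)
Last nonzero remainder: (49966/2809)k^2 + (249830/2809)k + 1798776/2809. Dividing through by 49966/2809 gives the monic gcd k^2 + 5k + 36.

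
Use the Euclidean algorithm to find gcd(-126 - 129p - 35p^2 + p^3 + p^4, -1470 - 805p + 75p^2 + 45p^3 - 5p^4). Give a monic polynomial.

Apply the Euclidean algorithm:
  p^4 + p^3 - 35p^2 - 129p - 126 = (-1/5)(-5p^4 + 45p^3 + 75p^2 - 805p - 1470) + (10p^3 - 20p^2 - 290p - 420)
  -5p^4 + 45p^3 + 75p^2 - 805p - 1470 = (-(1/2)p + 7/2)(10p^3 - 20p^2 - 290p - 420) + (0)
Last nonzero remainder: 10p^3 - 20p^2 - 290p - 420. Dividing through by 10 gives the monic gcd p^3 - 2p^2 - 29p - 42.

-42 - 29p - 2p^2 + p^3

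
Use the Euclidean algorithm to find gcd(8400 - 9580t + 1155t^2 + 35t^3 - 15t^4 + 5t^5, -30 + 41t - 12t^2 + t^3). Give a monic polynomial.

By polynomial division,
  5t^5 - 15t^4 + 35t^3 + 1155t^2 - 9580t + 8400 = (5t^2 + 45t + 370)(t^3 - 12t^2 + 41t - 30) + (3900t^2 - 23400t + 19500)
  t^3 - 12t^2 + 41t - 30 = ((1/3900)t - 1/650)(3900t^2 - 23400t + 19500) + (0)
Last nonzero remainder: 3900t^2 - 23400t + 19500. Dividing through by 3900 gives the monic gcd t^2 - 6t + 5.

5 - 6t + t^2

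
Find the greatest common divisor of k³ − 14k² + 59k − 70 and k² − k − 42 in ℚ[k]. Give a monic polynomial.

Repeated division with remainder:
  k³ − 14k² + 59k − 70 = (k − 13)(k² − k − 42) + (88k − 616)
  k² − k − 42 = ((1/88)k + 3/44)(88k − 616) + (0)
Last nonzero remainder: 88k − 616. Dividing through by 88 gives the monic gcd k − 7.

k − 7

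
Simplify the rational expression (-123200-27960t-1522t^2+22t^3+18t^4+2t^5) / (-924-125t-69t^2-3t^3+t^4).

Repeated division with remainder:
  2t^5+18t^4+22t^3-1522t^2-27960t-123200 = (2t+24)(t^4-3t^3-69t^2-125t-924) + (232t^3+384t^2-23112t-101024)
  t^4-3t^3-69t^2-125t-924 = ((1/232)t-135/6728)(232t^3+384t^2-23112t-101024) + ((32232/841)t^2-(128928/841)t-2481864/841)
  232t^3+384t^2-23112t-101024 = ((24389/4029)t+137924/4029)((32232/841)t^2-(128928/841)t-2481864/841) + (0)
Last nonzero remainder: (32232/841)t^2-(128928/841)t-2481864/841. Dividing through by 32232/841 gives the monic gcd t^2-4t-77.
Cancel t^2-4t-77 from numerator and denominator to get the reduced form.

(1600+280t+26t^2+2t^3)/(12+t+t^2)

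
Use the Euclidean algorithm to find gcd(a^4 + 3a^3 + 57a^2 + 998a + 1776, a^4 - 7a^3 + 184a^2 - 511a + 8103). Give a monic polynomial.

Euclidean algorithm in ℚ[a]:
  a^4 + 3a^3 + 57a^2 + 998a + 1776 = (a^4 - 7a^3 + 184a^2 - 511a + 8103) + (10a^3 - 127a^2 + 1509a - 6327)
  a^4 - 7a^3 + 184a^2 - 511a + 8103 = ((1/10)a + 57/100)(10a^3 - 127a^2 + 1509a - 6327) + ((10549/100)a^2 - (73843/100)a + 1170939/100)
  10a^3 - 127a^2 + 1509a - 6327 = ((1000/10549)a - 5700/10549)((10549/100)a^2 - (73843/100)a + 1170939/100) + (0)
Last nonzero remainder: (10549/100)a^2 - (73843/100)a + 1170939/100. Dividing through by 10549/100 gives the monic gcd a^2 - 7a + 111.

a^2 - 7a + 111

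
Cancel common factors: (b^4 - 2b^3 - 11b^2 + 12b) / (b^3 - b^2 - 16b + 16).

(b^2 + 3b)/(b + 4)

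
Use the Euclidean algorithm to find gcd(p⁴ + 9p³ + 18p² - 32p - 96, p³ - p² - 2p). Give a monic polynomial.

Repeated division with remainder:
  p⁴ + 9p³ + 18p² - 32p - 96 = (p + 10)(p³ - p² - 2p) + (30p² - 12p - 96)
  p³ - p² - 2p = ((1/30)p - 1/50)(30p² - 12p - 96) + ((24/25)p - 48/25)
  30p² - 12p - 96 = ((125/4)p + 50)((24/25)p - 48/25) + (0)
Last nonzero remainder: (24/25)p - 48/25. Dividing through by 24/25 gives the monic gcd p - 2.

p - 2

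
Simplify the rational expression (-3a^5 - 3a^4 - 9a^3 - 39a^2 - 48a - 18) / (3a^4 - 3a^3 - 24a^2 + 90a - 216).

(-a^3 - 3a^2 - 3a - 1)/(a^2 + a - 12)

Repeated division with remainder:
  -3a^5 - 3a^4 - 9a^3 - 39a^2 - 48a - 18 = (-a - 2)(3a^4 - 3a^3 - 24a^2 + 90a - 216) + (-39a^3 + 3a^2 - 84a - 450)
  3a^4 - 3a^3 - 24a^2 + 90a - 216 = (-(1/13)a + 12/169)(-39a^3 + 3a^2 - 84a - 450) + (-(5184/169)a^2 + (10368/169)a - 31104/169)
  -39a^3 + 3a^2 - 84a - 450 = ((2197/1728)a + 4225/1728)(-(5184/169)a^2 + (10368/169)a - 31104/169) + (0)
Last nonzero remainder: -(5184/169)a^2 + (10368/169)a - 31104/169. Dividing through by -5184/169 gives the monic gcd a^2 - 2a + 6.
Cancel a^2 - 2a + 6 from numerator and denominator to get the reduced form.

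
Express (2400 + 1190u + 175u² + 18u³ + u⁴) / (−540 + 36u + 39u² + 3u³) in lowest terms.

Apply the Euclidean algorithm:
  u⁴ + 18u³ + 175u² + 1190u + 2400 = ((1/3)u + 5/3)(3u³ + 39u² + 36u − 540) + (98u² + 1310u + 3300)
  3u³ + 39u² + 36u − 540 = ((3/98)u − 27/2401)(98u² + 1310u + 3300) + (−(120744/2401)u − 1207440/2401)
  98u² + 1310u + 3300 = (−(117649/60372)u − 132055/20124)(−(120744/2401)u − 1207440/2401) + (0)
Last nonzero remainder: −(120744/2401)u − 1207440/2401. Dividing through by −120744/2401 gives the monic gcd u + 10.
Cancel u + 10 from numerator and denominator to get the reduced form.

(240 + 95u + 8u² + u³)/(−54 + 9u + 3u²)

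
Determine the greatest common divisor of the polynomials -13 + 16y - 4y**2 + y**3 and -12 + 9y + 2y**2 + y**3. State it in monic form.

-1 + y

By polynomial division,
  y**3 - 4y**2 + 16y - 13 = (y**3 + 2y**2 + 9y - 12) + (-6y**2 + 7y - 1)
  y**3 + 2y**2 + 9y - 12 = (-(1/6)y - 19/36)(-6y**2 + 7y - 1) + ((451/36)y - 451/36)
  -6y**2 + 7y - 1 = (-(216/451)y + 36/451)((451/36)y - 451/36) + (0)
Last nonzero remainder: (451/36)y - 451/36. Dividing through by 451/36 gives the monic gcd y - 1.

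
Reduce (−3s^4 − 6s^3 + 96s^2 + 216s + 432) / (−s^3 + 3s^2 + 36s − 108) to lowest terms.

Apply the Euclidean algorithm:
  −3s^4 − 6s^3 + 96s^2 + 216s + 432 = (3s + 15)(−s^3 + 3s^2 + 36s − 108) + (−57s^2 + 2052)
  −s^3 + 3s^2 + 36s − 108 = ((1/57)s − 1/19)(−57s^2 + 2052) + (0)
Last nonzero remainder: −57s^2 + 2052. Dividing through by −57 gives the monic gcd s^2 − 36.
Cancel s^2 − 36 from numerator and denominator to get the reduced form.

(3s^2 + 6s + 12)/(s − 3)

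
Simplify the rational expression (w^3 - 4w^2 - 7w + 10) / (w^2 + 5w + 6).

(w^2 - 6w + 5)/(w + 3)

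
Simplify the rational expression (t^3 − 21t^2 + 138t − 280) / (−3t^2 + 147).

(−t^2 + 14t − 40)/(3t + 21)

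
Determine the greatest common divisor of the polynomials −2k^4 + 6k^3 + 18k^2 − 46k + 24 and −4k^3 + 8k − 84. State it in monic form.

k + 3

Euclidean algorithm in ℚ[k]:
  −2k^4 + 6k^3 + 18k^2 − 46k + 24 = ((1/2)k − 3/2)(−4k^3 + 8k − 84) + (14k^2 + 8k − 102)
  −4k^3 + 8k − 84 = (−(2/7)k + 8/49)(14k^2 + 8k − 102) + (−(1100/49)k − 3300/49)
  14k^2 + 8k − 102 = (−(343/550)k + 833/550)(−(1100/49)k − 3300/49) + (0)
Last nonzero remainder: −(1100/49)k − 3300/49. Dividing through by −1100/49 gives the monic gcd k + 3.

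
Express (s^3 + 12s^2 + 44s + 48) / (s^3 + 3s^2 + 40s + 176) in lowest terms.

(s^2 + 8s + 12)/(s^2 - s + 44)

Repeated division with remainder:
  s^3 + 12s^2 + 44s + 48 = (s^3 + 3s^2 + 40s + 176) + (9s^2 + 4s - 128)
  s^3 + 3s^2 + 40s + 176 = ((1/9)s + 23/81)(9s^2 + 4s - 128) + ((4300/81)s + 17200/81)
  9s^2 + 4s - 128 = ((729/4300)s - 648/1075)((4300/81)s + 17200/81) + (0)
Last nonzero remainder: (4300/81)s + 17200/81. Dividing through by 4300/81 gives the monic gcd s + 4.
Cancel s + 4 from numerator and denominator to get the reduced form.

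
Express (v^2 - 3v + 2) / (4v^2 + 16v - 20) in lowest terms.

Repeated division with remainder:
  v^2 - 3v + 2 = (1/4)(4v^2 + 16v - 20) + (-7v + 7)
  4v^2 + 16v - 20 = (-(4/7)v - 20/7)(-7v + 7) + (0)
Last nonzero remainder: -7v + 7. Dividing through by -7 gives the monic gcd v - 1.
Cancel v - 1 from numerator and denominator to get the reduced form.

(v - 2)/(4v + 20)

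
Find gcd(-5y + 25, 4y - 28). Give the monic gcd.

By polynomial division,
  -5y + 25 = (-5/4)(4y - 28) + (-10)
  4y - 28 = (-(2/5)y + 14/5)(-10) + (0)
The last nonzero remainder is the constant -10, so the polynomials are coprime and gcd = 1.

1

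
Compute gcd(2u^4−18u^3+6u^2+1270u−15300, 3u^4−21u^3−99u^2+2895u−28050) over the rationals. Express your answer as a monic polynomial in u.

Apply the Euclidean algorithm:
  2u^4−18u^3+6u^2+1270u−15300 = (2/3)(3u^4−21u^3−99u^2+2895u−28050) + (−4u^3+72u^2−660u+3400)
  3u^4−21u^3−99u^2+2895u−28050 = (−(3/4)u−33/4)(−4u^3+72u^2−660u+3400) + (0)
Last nonzero remainder: −4u^3+72u^2−660u+3400. Dividing through by −4 gives the monic gcd u^3−18u^2+165u−850.

u^3−18u^2+165u−850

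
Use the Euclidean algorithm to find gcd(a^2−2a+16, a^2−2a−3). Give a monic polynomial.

1

Apply the Euclidean algorithm:
  a^2−2a+16 = (a^2−2a−3) + (19)
  a^2−2a−3 = ((1/19)a^2−(2/19)a−3/19)(19) + (0)
The last nonzero remainder is the constant 19, so the polynomials are coprime and gcd = 1.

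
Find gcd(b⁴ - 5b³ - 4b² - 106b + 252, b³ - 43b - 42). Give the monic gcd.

b - 7

By polynomial division,
  b⁴ - 5b³ - 4b² - 106b + 252 = (b - 5)(b³ - 43b - 42) + (39b² - 279b + 42)
  b³ - 43b - 42 = ((1/39)b + 31/169)(39b² - 279b + 42) + ((1200/169)b - 8400/169)
  39b² - 279b + 42 = ((2197/400)b - 169/200)((1200/169)b - 8400/169) + (0)
Last nonzero remainder: (1200/169)b - 8400/169. Dividing through by 1200/169 gives the monic gcd b - 7.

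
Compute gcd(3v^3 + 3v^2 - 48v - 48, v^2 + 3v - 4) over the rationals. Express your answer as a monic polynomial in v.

v + 4

By polynomial division,
  3v^3 + 3v^2 - 48v - 48 = (3v - 6)(v^2 + 3v - 4) + (-18v - 72)
  v^2 + 3v - 4 = (-(1/18)v + 1/18)(-18v - 72) + (0)
Last nonzero remainder: -18v - 72. Dividing through by -18 gives the monic gcd v + 4.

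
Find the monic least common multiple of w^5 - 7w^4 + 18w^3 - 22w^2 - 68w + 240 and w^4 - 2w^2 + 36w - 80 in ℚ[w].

w^7 - 5w^6 - 4w^5 + 70w^4 - 256w^3 + 280w^2 + 1024w - 1920

Repeated division with remainder:
  w^5 - 7w^4 + 18w^3 - 22w^2 - 68w + 240 = (w - 7)(w^4 - 2w^2 + 36w - 80) + (20w^3 - 72w^2 + 264w - 320)
  w^4 - 2w^2 + 36w - 80 = ((1/20)w + 9/50)(20w^3 - 72w^2 + 264w - 320) + (-(56/25)w^2 + (112/25)w - 112/5)
  20w^3 - 72w^2 + 264w - 320 = (-(125/14)w + 100/7)(-(56/25)w^2 + (112/25)w - 112/5) + (0)
Last nonzero remainder: -(56/25)w^2 + (112/25)w - 112/5. Dividing through by -56/25 gives the monic gcd w^2 - 2w + 10.
Then lcm(f, g) = f·g / gcd(f, g); expanding and making the result monic gives the answer.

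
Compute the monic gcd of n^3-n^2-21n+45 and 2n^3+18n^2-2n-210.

n^2+2n-15

By polynomial division,
  n^3-n^2-21n+45 = (1/2)(2n^3+18n^2-2n-210) + (-10n^2-20n+150)
  2n^3+18n^2-2n-210 = (-(1/5)n-7/5)(-10n^2-20n+150) + (0)
Last nonzero remainder: -10n^2-20n+150. Dividing through by -10 gives the monic gcd n^2+2n-15.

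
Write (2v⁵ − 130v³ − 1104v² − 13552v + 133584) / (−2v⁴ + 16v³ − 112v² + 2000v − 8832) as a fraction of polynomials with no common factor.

Euclidean algorithm in ℚ[v]:
  2v⁵ − 130v³ − 1104v² − 13552v + 133584 = (−v − 8)(−2v⁴ + 16v³ − 112v² + 2000v − 8832) + (−114v³ − 6384v + 62928)
  −2v⁴ + 16v³ − 112v² + 2000v − 8832 = ((1/57)v − 8/57)(−114v³ − 6384v + 62928) + (0)
Last nonzero remainder: −114v³ − 6384v + 62928. Dividing through by −114 gives the monic gcd v³ + 56v − 552.
Cancel v³ + 56v − 552 from numerator and denominator to get the reduced form.

(−v² + 121)/(v − 8)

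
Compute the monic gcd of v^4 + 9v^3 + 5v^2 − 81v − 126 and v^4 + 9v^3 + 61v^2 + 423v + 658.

v^2 + 9v + 14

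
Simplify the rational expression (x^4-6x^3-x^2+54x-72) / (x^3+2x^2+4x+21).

(x^3-9x^2+26x-24)/(x^2-x+7)

Apply the Euclidean algorithm:
  x^4-6x^3-x^2+54x-72 = (x-8)(x^3+2x^2+4x+21) + (11x^2+65x+96)
  x^3+2x^2+4x+21 = ((1/11)x-43/121)(11x^2+65x+96) + ((2223/121)x+6669/121)
  11x^2+65x+96 = ((1331/2223)x+3872/2223)((2223/121)x+6669/121) + (0)
Last nonzero remainder: (2223/121)x+6669/121. Dividing through by 2223/121 gives the monic gcd x+3.
Cancel x+3 from numerator and denominator to get the reduced form.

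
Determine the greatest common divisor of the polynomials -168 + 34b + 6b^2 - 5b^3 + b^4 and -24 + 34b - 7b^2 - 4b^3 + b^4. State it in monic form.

-12 - b + b^2

Euclidean algorithm in ℚ[b]:
  b^4 - 5b^3 + 6b^2 + 34b - 168 = (b^4 - 4b^3 - 7b^2 + 34b - 24) + (-b^3 + 13b^2 - 144)
  b^4 - 4b^3 - 7b^2 + 34b - 24 = (-b - 9)(-b^3 + 13b^2 - 144) + (110b^2 - 110b - 1320)
  -b^3 + 13b^2 - 144 = (-(1/110)b + 6/55)(110b^2 - 110b - 1320) + (0)
Last nonzero remainder: 110b^2 - 110b - 1320. Dividing through by 110 gives the monic gcd b^2 - b - 12.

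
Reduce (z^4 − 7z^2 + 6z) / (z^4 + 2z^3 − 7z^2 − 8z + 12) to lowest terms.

Repeated division with remainder:
  z^4 − 7z^2 + 6z = (z^4 + 2z^3 − 7z^2 − 8z + 12) + (−2z^3 + 14z − 12)
  z^4 + 2z^3 − 7z^2 − 8z + 12 = (−(1/2)z − 1)(−2z^3 + 14z − 12) + (0)
Last nonzero remainder: −2z^3 + 14z − 12. Dividing through by −2 gives the monic gcd z^3 − 7z + 6.
Cancel z^3 − 7z + 6 from numerator and denominator to get the reduced form.

(z)/(z + 2)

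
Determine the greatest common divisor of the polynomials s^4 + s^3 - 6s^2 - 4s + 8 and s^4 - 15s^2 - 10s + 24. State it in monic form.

s^2 + s - 2

Apply the Euclidean algorithm:
  s^4 + s^3 - 6s^2 - 4s + 8 = (s^4 - 15s^2 - 10s + 24) + (s^3 + 9s^2 + 6s - 16)
  s^4 - 15s^2 - 10s + 24 = (s - 9)(s^3 + 9s^2 + 6s - 16) + (60s^2 + 60s - 120)
  s^3 + 9s^2 + 6s - 16 = ((1/60)s + 2/15)(60s^2 + 60s - 120) + (0)
Last nonzero remainder: 60s^2 + 60s - 120. Dividing through by 60 gives the monic gcd s^2 + s - 2.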